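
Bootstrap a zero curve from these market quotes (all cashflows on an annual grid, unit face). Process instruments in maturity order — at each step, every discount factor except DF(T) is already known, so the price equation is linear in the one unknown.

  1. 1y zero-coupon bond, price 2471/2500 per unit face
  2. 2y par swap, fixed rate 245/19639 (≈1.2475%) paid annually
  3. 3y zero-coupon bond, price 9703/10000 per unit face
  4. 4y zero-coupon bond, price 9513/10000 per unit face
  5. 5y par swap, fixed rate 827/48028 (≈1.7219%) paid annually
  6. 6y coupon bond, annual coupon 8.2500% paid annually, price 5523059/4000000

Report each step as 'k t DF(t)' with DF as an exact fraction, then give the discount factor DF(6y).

1 1 2471/2500
2 2 1951/2000
3 3 9703/10000
4 4 9513/10000
5 5 9173/10000
6 6 1819/2000
DF(6y) = 1819/2000 ≈ 0.909500

step 1 [1y] zero: DF = P = 2471/2500 ≈ 0.988400
step 2 [2y] swap r/1=245/19639: DF=(1 − 245/19639·(0.988400))/(1+245/19639) = 1951/2000 ≈ 0.975500
step 3 [3y] zero: DF = P = 9703/10000 ≈ 0.970300
step 4 [4y] zero: DF = P = 9513/10000 ≈ 0.951300
step 5 [5y] swap r/1=827/48028: DF=(1 − 827/48028·(0.988400+0.975500+0.970300+0.951300))/(1+827/48028) = 9173/10000 ≈ 0.917300
step 6 [6y] bond c/1=33/400: DF=(5523059/4000000 − 33/400·(0.988400+0.975500+0.970300+0.951300+0.917300))/(1+33/400) = 1819/2000 ≈ 0.909500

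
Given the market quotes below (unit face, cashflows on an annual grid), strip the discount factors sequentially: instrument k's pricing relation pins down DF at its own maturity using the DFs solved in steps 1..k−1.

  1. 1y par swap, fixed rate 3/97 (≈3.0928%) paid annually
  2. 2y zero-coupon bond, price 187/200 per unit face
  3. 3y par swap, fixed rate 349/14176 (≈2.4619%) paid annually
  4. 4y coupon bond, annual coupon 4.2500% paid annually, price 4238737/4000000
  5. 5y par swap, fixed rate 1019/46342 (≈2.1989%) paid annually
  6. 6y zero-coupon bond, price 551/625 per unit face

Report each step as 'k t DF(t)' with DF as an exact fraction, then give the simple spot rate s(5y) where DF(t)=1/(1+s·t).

step 1 [1y] swap r/1=3/97: DF=(1 − 3/97·(0))/(1+3/97) = 97/100 ≈ 0.970000
step 2 [2y] zero: DF = P = 187/200 ≈ 0.935000
step 3 [3y] swap r/1=349/14176: DF=(1 − 349/14176·(0.970000+0.935000))/(1+349/14176) = 4651/5000 ≈ 0.930200
step 4 [4y] bond c/1=17/400: DF=(4238737/4000000 − 17/400·(0.970000+0.935000+0.930200))/(1+17/400) = 9009/10000 ≈ 0.900900
step 5 [5y] swap r/1=1019/46342: DF=(1 − 1019/46342·(0.970000+0.935000+0.930200+0.900900))/(1+1019/46342) = 8981/10000 ≈ 0.898100
step 6 [6y] zero: DF = P = 551/625 ≈ 0.881600

1 1 97/100
2 2 187/200
3 3 4651/5000
4 4 9009/10000
5 5 8981/10000
6 6 551/625
s(5y) = (1/(8981/10000) − 1)/(5) = 1019/44905 ≈ 2.2692%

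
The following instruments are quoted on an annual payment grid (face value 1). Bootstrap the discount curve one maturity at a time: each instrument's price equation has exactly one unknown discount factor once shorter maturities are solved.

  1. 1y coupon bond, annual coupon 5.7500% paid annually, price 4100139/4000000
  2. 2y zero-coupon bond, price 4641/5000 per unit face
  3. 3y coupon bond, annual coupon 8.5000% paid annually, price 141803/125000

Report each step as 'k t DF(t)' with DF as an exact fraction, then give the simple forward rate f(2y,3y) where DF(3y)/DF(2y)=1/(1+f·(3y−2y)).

step 1 [1y] bond c/1=23/400: DF=(4100139/4000000 − 23/400·(0))/(1+23/400) = 9693/10000 ≈ 0.969300
step 2 [2y] zero: DF = P = 4641/5000 ≈ 0.928200
step 3 [3y] bond c/1=17/200: DF=(141803/125000 − 17/200·(0.969300+0.928200))/(1+17/200) = 8969/10000 ≈ 0.896900

1 1 9693/10000
2 2 4641/5000
3 3 8969/10000
f(2y,3y) = ((4641/5000)/(8969/10000) − 1)/(1) = 313/8969 ≈ 3.4898%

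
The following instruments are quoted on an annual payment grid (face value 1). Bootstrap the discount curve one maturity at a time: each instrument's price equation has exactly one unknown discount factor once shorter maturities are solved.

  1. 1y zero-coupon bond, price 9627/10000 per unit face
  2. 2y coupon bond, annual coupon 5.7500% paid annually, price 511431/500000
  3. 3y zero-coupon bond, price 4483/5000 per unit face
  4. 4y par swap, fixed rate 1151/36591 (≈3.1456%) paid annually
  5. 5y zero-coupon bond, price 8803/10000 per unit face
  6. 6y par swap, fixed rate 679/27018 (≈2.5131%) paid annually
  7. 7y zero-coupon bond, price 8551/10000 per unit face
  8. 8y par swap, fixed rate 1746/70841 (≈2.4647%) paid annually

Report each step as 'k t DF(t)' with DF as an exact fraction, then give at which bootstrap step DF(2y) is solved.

1 1 9627/10000
2 2 9149/10000
3 3 4483/5000
4 4 8849/10000
5 5 8803/10000
6 6 4321/5000
7 7 8551/10000
8 8 4127/5000
DF(2y) is solved at step 2

step 1 [1y] zero: DF = P = 9627/10000 ≈ 0.962700
step 2 [2y] bond c/1=23/400: DF=(511431/500000 − 23/400·(0.962700))/(1+23/400) = 9149/10000 ≈ 0.914900
step 3 [3y] zero: DF = P = 4483/5000 ≈ 0.896600
step 4 [4y] swap r/1=1151/36591: DF=(1 − 1151/36591·(0.962700+0.914900+0.896600))/(1+1151/36591) = 8849/10000 ≈ 0.884900
step 5 [5y] zero: DF = P = 8803/10000 ≈ 0.880300
step 6 [6y] swap r/1=679/27018: DF=(1 − 679/27018·(0.962700+0.914900+0.896600+0.884900+0.880300))/(1+679/27018) = 4321/5000 ≈ 0.864200
step 7 [7y] zero: DF = P = 8551/10000 ≈ 0.855100
step 8 [8y] swap r/1=1746/70841: DF=(1 − 1746/70841·(0.962700+0.914900+0.896600+0.884900+0.880300+0.864200+0.855100))/(1+1746/70841) = 4127/5000 ≈ 0.825400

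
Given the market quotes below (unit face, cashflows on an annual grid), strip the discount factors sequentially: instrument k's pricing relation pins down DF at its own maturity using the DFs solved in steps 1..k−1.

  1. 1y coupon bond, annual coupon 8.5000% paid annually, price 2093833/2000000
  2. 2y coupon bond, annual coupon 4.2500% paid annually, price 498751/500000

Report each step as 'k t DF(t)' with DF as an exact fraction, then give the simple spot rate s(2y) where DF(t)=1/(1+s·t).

step 1 [1y] bond c/1=17/200: DF=(2093833/2000000 − 17/200·(0))/(1+17/200) = 9649/10000 ≈ 0.964900
step 2 [2y] bond c/1=17/400: DF=(498751/500000 − 17/400·(0.964900))/(1+17/400) = 367/400 ≈ 0.917500

1 1 9649/10000
2 2 367/400
s(2y) = (1/(367/400) − 1)/(2) = 33/734 ≈ 4.4959%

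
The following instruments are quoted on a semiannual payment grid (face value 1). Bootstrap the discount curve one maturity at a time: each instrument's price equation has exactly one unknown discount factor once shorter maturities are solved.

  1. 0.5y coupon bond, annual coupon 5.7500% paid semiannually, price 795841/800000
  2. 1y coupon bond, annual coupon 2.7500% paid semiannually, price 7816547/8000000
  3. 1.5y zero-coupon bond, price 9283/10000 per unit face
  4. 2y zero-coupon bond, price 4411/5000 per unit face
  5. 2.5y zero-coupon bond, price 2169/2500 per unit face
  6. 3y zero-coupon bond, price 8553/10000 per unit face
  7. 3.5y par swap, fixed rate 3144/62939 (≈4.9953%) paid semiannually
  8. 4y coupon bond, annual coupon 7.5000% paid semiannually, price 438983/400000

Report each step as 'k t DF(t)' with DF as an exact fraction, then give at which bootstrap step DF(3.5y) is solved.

1 1/2 967/1000
2 1 9507/10000
3 3/2 9283/10000
4 2 4411/5000
5 5/2 2169/2500
6 3 8553/10000
7 7/2 2107/2500
8 4 8303/10000
DF(3.5y) is solved at step 7

step 1 [0.5y] bond c/2=23/800: DF=(795841/800000 − 23/800·(0))/(1+23/800) = 967/1000 ≈ 0.967000
step 2 [1y] bond c/2=11/800: DF=(7816547/8000000 − 11/800·(0.967000))/(1+11/800) = 9507/10000 ≈ 0.950700
step 3 [1.5y] zero: DF = P = 9283/10000 ≈ 0.928300
step 4 [2y] zero: DF = P = 4411/5000 ≈ 0.882200
step 5 [2.5y] zero: DF = P = 2169/2500 ≈ 0.867600
step 6 [3y] zero: DF = P = 8553/10000 ≈ 0.855300
step 7 [3.5y] swap r/2=1572/62939: DF=(1 − 1572/62939·(0.967000+0.950700+0.928300+0.882200+0.867600+0.855300))/(1+1572/62939) = 2107/2500 ≈ 0.842800
step 8 [4y] bond c/2=3/80: DF=(438983/400000 − 3/80·(0.967000+0.950700+0.928300+0.882200+0.867600+0.855300+0.842800))/(1+3/80) = 8303/10000 ≈ 0.830300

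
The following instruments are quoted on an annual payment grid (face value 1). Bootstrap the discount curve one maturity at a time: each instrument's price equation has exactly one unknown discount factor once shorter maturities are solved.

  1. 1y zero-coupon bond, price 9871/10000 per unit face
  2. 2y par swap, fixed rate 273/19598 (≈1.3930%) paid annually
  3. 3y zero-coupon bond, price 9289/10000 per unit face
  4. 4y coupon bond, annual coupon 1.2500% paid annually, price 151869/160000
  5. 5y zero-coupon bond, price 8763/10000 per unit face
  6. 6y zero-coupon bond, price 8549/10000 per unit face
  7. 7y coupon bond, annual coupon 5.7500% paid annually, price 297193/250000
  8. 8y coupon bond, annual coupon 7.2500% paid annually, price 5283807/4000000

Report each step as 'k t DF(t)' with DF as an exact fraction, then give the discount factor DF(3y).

1 1 9871/10000
2 2 9727/10000
3 3 9289/10000
4 4 4509/5000
5 5 8763/10000
6 6 8549/10000
7 7 8239/10000
8 8 8027/10000
DF(3y) = 9289/10000 ≈ 0.928900

step 1 [1y] zero: DF = P = 9871/10000 ≈ 0.987100
step 2 [2y] swap r/1=273/19598: DF=(1 − 273/19598·(0.987100))/(1+273/19598) = 9727/10000 ≈ 0.972700
step 3 [3y] zero: DF = P = 9289/10000 ≈ 0.928900
step 4 [4y] bond c/1=1/80: DF=(151869/160000 − 1/80·(0.987100+0.972700+0.928900))/(1+1/80) = 4509/5000 ≈ 0.901800
step 5 [5y] zero: DF = P = 8763/10000 ≈ 0.876300
step 6 [6y] zero: DF = P = 8549/10000 ≈ 0.854900
step 7 [7y] bond c/1=23/400: DF=(297193/250000 − 23/400·(0.987100+0.972700+0.928900+0.901800+0.876300+0.854900))/(1+23/400) = 8239/10000 ≈ 0.823900
step 8 [8y] bond c/1=29/400: DF=(5283807/4000000 − 29/400·(0.987100+0.972700+0.928900+0.901800+0.876300+0.854900+0.823900))/(1+29/400) = 8027/10000 ≈ 0.802700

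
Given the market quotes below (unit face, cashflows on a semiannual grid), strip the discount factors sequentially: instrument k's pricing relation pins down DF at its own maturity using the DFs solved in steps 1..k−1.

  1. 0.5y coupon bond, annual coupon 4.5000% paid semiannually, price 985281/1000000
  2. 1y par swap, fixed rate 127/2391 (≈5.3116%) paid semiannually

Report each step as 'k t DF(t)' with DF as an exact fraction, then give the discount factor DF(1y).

1 1/2 2409/2500
2 1 2373/2500
DF(1y) = 2373/2500 ≈ 0.949200

step 1 [0.5y] bond c/2=9/400: DF=(985281/1000000 − 9/400·(0))/(1+9/400) = 2409/2500 ≈ 0.963600
step 2 [1y] swap r/2=127/4782: DF=(1 − 127/4782·(0.963600))/(1+127/4782) = 2373/2500 ≈ 0.949200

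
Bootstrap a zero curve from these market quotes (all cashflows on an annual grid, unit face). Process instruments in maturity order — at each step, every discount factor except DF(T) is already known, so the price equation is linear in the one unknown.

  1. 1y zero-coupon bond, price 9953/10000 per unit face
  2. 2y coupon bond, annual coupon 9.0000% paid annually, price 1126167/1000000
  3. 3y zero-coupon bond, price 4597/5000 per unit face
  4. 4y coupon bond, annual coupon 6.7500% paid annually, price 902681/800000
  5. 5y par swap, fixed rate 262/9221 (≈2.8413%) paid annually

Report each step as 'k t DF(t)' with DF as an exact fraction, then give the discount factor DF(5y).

step 1 [1y] zero: DF = P = 9953/10000 ≈ 0.995300
step 2 [2y] bond c/1=9/100: DF=(1126167/1000000 − 9/100·(0.995300))/(1+9/100) = 951/1000 ≈ 0.951000
step 3 [3y] zero: DF = P = 4597/5000 ≈ 0.919400
step 4 [4y] bond c/1=27/400: DF=(902681/800000 − 27/400·(0.995300+0.951000+0.919400))/(1+27/400) = 4379/5000 ≈ 0.875800
step 5 [5y] swap r/1=262/9221: DF=(1 − 262/9221·(0.995300+0.951000+0.919400+0.875800))/(1+262/9221) = 869/1000 ≈ 0.869000

1 1 9953/10000
2 2 951/1000
3 3 4597/5000
4 4 4379/5000
5 5 869/1000
DF(5y) = 869/1000 ≈ 0.869000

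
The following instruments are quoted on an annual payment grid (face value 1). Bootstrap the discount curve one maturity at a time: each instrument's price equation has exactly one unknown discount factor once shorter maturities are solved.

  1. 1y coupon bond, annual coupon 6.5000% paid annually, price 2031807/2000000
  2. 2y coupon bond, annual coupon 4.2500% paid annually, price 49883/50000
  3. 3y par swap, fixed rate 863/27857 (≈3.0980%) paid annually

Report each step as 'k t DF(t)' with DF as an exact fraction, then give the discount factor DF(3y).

step 1 [1y] bond c/1=13/200: DF=(2031807/2000000 − 13/200·(0))/(1+13/200) = 9539/10000 ≈ 0.953900
step 2 [2y] bond c/1=17/400: DF=(49883/50000 − 17/400·(0.953900))/(1+17/400) = 9181/10000 ≈ 0.918100
step 3 [3y] swap r/1=863/27857: DF=(1 − 863/27857·(0.953900+0.918100))/(1+863/27857) = 9137/10000 ≈ 0.913700

1 1 9539/10000
2 2 9181/10000
3 3 9137/10000
DF(3y) = 9137/10000 ≈ 0.913700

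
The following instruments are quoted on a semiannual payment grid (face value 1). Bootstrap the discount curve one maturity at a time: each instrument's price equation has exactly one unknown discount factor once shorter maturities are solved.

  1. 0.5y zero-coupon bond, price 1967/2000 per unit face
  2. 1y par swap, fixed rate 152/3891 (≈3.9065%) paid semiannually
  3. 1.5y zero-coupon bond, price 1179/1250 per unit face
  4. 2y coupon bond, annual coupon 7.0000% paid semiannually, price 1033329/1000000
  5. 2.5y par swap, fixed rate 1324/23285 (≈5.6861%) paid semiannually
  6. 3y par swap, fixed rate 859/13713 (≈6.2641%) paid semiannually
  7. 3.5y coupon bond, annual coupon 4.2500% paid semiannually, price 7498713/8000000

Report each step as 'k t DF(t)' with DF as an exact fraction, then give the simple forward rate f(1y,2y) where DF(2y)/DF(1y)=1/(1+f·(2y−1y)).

1 1/2 1967/2000
2 1 481/500
3 3/2 1179/1250
4 2 9007/10000
5 5/2 2169/2500
6 3 4141/5000
7 7/2 8037/10000
f(1y,2y) = ((481/500)/(9007/10000) − 1)/(1) = 613/9007 ≈ 6.8058%

step 1 [0.5y] zero: DF = P = 1967/2000 ≈ 0.983500
step 2 [1y] swap r/2=76/3891: DF=(1 − 76/3891·(0.983500))/(1+76/3891) = 481/500 ≈ 0.962000
step 3 [1.5y] zero: DF = P = 1179/1250 ≈ 0.943200
step 4 [2y] bond c/2=7/200: DF=(1033329/1000000 − 7/200·(0.983500+0.962000+0.943200))/(1+7/200) = 9007/10000 ≈ 0.900700
step 5 [2.5y] swap r/2=662/23285: DF=(1 − 662/23285·(0.983500+0.962000+0.943200+0.900700))/(1+662/23285) = 2169/2500 ≈ 0.867600
step 6 [3y] swap r/2=859/27426: DF=(1 − 859/27426·(0.983500+0.962000+0.943200+0.900700+0.867600))/(1+859/27426) = 4141/5000 ≈ 0.828200
step 7 [3.5y] bond c/2=17/800: DF=(7498713/8000000 − 17/800·(0.983500+0.962000+0.943200+0.900700+0.867600+0.828200))/(1+17/800) = 8037/10000 ≈ 0.803700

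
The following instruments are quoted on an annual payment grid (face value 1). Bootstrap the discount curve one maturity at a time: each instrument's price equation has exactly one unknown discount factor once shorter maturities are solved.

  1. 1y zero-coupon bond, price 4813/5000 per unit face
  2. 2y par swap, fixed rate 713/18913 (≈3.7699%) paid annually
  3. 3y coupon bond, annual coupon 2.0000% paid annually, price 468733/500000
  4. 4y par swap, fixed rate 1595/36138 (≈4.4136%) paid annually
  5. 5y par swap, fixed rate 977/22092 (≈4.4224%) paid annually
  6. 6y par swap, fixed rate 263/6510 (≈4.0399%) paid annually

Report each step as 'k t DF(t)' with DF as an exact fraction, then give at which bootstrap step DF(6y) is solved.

1 1 4813/5000
2 2 9287/10000
3 3 441/500
4 4 1681/2000
5 5 4023/5000
6 6 987/1250
DF(6y) is solved at step 6

step 1 [1y] zero: DF = P = 4813/5000 ≈ 0.962600
step 2 [2y] swap r/1=713/18913: DF=(1 − 713/18913·(0.962600))/(1+713/18913) = 9287/10000 ≈ 0.928700
step 3 [3y] bond c/1=1/50: DF=(468733/500000 − 1/50·(0.962600+0.928700))/(1+1/50) = 441/500 ≈ 0.882000
step 4 [4y] swap r/1=1595/36138: DF=(1 − 1595/36138·(0.962600+0.928700+0.882000))/(1+1595/36138) = 1681/2000 ≈ 0.840500
step 5 [5y] swap r/1=977/22092: DF=(1 − 977/22092·(0.962600+0.928700+0.882000+0.840500))/(1+977/22092) = 4023/5000 ≈ 0.804600
step 6 [6y] swap r/1=263/6510: DF=(1 − 263/6510·(0.962600+0.928700+0.882000+0.840500+0.804600))/(1+263/6510) = 987/1250 ≈ 0.789600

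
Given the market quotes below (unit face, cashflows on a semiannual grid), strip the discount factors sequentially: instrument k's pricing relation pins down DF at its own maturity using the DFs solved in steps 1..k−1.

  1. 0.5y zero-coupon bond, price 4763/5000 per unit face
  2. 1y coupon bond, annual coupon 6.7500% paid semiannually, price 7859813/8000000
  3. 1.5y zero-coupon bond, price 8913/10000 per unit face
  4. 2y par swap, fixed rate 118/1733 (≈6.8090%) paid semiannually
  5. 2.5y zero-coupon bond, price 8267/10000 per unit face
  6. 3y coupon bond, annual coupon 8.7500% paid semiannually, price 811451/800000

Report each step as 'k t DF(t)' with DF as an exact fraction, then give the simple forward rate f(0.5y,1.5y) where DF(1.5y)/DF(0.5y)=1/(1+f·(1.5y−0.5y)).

1 1/2 4763/5000
2 1 9193/10000
3 3/2 8913/10000
4 2 8761/10000
5 5/2 8267/10000
6 3 3923/5000
f(0.5y,1.5y) = ((4763/5000)/(8913/10000) − 1)/(1) = 613/8913 ≈ 6.8776%

step 1 [0.5y] zero: DF = P = 4763/5000 ≈ 0.952600
step 2 [1y] bond c/2=27/800: DF=(7859813/8000000 − 27/800·(0.952600))/(1+27/800) = 9193/10000 ≈ 0.919300
step 3 [1.5y] zero: DF = P = 8913/10000 ≈ 0.891300
step 4 [2y] swap r/2=59/1733: DF=(1 − 59/1733·(0.952600+0.919300+0.891300))/(1+59/1733) = 8761/10000 ≈ 0.876100
step 5 [2.5y] zero: DF = P = 8267/10000 ≈ 0.826700
step 6 [3y] bond c/2=7/160: DF=(811451/800000 − 7/160·(0.952600+0.919300+0.891300+0.876100+0.826700))/(1+7/160) = 3923/5000 ≈ 0.784600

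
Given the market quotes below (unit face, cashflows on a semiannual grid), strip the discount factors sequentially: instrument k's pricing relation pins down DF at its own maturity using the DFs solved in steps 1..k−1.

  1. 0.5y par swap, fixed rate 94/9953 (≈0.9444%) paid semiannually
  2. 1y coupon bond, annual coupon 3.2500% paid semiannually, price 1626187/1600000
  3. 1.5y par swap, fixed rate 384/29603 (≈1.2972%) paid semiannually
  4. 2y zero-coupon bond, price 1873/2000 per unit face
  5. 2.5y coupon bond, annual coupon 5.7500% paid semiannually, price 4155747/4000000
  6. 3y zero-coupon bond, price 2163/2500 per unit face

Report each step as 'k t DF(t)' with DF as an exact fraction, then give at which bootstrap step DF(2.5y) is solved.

1 1/2 9953/10000
2 1 4921/5000
3 3/2 613/625
4 2 1873/2000
5 5/2 901/1000
6 3 2163/2500
DF(2.5y) is solved at step 5

step 1 [0.5y] swap r/2=47/9953: DF=(1 − 47/9953·(0))/(1+47/9953) = 9953/10000 ≈ 0.995300
step 2 [1y] bond c/2=13/800: DF=(1626187/1600000 − 13/800·(0.995300))/(1+13/800) = 4921/5000 ≈ 0.984200
step 3 [1.5y] swap r/2=192/29603: DF=(1 − 192/29603·(0.995300+0.984200))/(1+192/29603) = 613/625 ≈ 0.980800
step 4 [2y] zero: DF = P = 1873/2000 ≈ 0.936500
step 5 [2.5y] bond c/2=23/800: DF=(4155747/4000000 − 23/800·(0.995300+0.984200+0.980800+0.936500))/(1+23/800) = 901/1000 ≈ 0.901000
step 6 [3y] zero: DF = P = 2163/2500 ≈ 0.865200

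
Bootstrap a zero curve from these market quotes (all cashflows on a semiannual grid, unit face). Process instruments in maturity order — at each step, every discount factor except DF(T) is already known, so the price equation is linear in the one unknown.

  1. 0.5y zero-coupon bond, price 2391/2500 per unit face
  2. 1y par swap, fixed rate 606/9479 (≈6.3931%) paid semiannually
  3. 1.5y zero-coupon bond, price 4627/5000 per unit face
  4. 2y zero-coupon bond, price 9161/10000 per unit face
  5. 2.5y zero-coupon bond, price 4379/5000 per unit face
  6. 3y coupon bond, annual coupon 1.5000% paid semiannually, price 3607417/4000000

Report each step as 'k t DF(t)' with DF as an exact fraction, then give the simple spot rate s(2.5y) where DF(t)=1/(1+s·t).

step 1 [0.5y] zero: DF = P = 2391/2500 ≈ 0.956400
step 2 [1y] swap r/2=303/9479: DF=(1 − 303/9479·(0.956400))/(1+303/9479) = 4697/5000 ≈ 0.939400
step 3 [1.5y] zero: DF = P = 4627/5000 ≈ 0.925400
step 4 [2y] zero: DF = P = 9161/10000 ≈ 0.916100
step 5 [2.5y] zero: DF = P = 4379/5000 ≈ 0.875800
step 6 [3y] bond c/2=3/400: DF=(3607417/4000000 − 3/400·(0.956400+0.939400+0.925400+0.916100+0.875800))/(1+3/400) = 538/625 ≈ 0.860800

1 1/2 2391/2500
2 1 4697/5000
3 3/2 4627/5000
4 2 9161/10000
5 5/2 4379/5000
6 3 538/625
s(2.5y) = (1/(4379/5000) − 1)/(5/2) = 1242/21895 ≈ 5.6725%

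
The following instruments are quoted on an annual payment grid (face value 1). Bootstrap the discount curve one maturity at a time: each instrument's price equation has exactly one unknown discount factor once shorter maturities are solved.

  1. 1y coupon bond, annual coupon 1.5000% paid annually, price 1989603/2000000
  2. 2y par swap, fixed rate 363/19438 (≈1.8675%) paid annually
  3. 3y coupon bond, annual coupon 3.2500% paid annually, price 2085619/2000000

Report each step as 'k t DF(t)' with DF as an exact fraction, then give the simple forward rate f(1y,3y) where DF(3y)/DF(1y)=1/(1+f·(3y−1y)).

step 1 [1y] bond c/1=3/200: DF=(1989603/2000000 − 3/200·(0))/(1+3/200) = 9801/10000 ≈ 0.980100
step 2 [2y] swap r/1=363/19438: DF=(1 − 363/19438·(0.980100))/(1+363/19438) = 9637/10000 ≈ 0.963700
step 3 [3y] bond c/1=13/400: DF=(2085619/2000000 − 13/400·(0.980100+0.963700))/(1+13/400) = 593/625 ≈ 0.948800

1 1 9801/10000
2 2 9637/10000
3 3 593/625
f(1y,3y) = ((9801/10000)/(593/625) − 1)/(2) = 313/18976 ≈ 1.6495%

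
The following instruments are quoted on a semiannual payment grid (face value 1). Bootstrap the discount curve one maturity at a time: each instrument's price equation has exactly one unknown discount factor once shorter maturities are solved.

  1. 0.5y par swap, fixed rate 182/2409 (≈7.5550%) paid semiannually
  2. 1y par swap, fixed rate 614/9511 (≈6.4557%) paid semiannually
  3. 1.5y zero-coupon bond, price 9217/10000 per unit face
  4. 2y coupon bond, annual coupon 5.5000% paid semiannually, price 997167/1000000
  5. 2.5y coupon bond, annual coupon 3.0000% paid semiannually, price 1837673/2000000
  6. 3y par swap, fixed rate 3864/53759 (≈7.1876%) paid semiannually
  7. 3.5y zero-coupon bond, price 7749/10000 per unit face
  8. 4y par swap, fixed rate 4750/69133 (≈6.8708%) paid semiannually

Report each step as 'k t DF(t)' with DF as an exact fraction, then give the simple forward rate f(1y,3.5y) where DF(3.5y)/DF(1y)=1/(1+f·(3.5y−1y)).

step 1 [0.5y] swap r/2=91/2409: DF=(1 − 91/2409·(0))/(1+91/2409) = 2409/2500 ≈ 0.963600
step 2 [1y] swap r/2=307/9511: DF=(1 − 307/9511·(0.963600))/(1+307/9511) = 4693/5000 ≈ 0.938600
step 3 [1.5y] zero: DF = P = 9217/10000 ≈ 0.921700
step 4 [2y] bond c/2=11/400: DF=(997167/1000000 − 11/400·(0.963600+0.938600+0.921700))/(1+11/400) = 8949/10000 ≈ 0.894900
step 5 [2.5y] bond c/2=3/200: DF=(1837673/2000000 − 3/200·(0.963600+0.938600+0.921700+0.894900))/(1+3/200) = 8503/10000 ≈ 0.850300
step 6 [3y] swap r/2=1932/53759: DF=(1 − 1932/53759·(0.963600+0.938600+0.921700+0.894900+0.850300))/(1+1932/53759) = 2017/2500 ≈ 0.806800
step 7 [3.5y] zero: DF = P = 7749/10000 ≈ 0.774900
step 8 [4y] swap r/2=2375/69133: DF=(1 − 2375/69133·(0.963600+0.938600+0.921700+0.894900+0.850300+0.806800+0.774900))/(1+2375/69133) = 61/80 ≈ 0.762500

1 1/2 2409/2500
2 1 4693/5000
3 3/2 9217/10000
4 2 8949/10000
5 5/2 8503/10000
6 3 2017/2500
7 7/2 7749/10000
8 4 61/80
f(1y,3.5y) = ((4693/5000)/(7749/10000) − 1)/(5/2) = 3274/38745 ≈ 8.4501%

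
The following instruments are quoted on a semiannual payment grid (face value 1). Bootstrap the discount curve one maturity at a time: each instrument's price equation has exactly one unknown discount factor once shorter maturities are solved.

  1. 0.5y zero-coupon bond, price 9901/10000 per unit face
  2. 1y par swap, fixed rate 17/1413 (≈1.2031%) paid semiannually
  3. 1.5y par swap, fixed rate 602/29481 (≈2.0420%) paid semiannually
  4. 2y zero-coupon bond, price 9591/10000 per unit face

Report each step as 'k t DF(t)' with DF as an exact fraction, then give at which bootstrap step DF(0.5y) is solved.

step 1 [0.5y] zero: DF = P = 9901/10000 ≈ 0.990100
step 2 [1y] swap r/2=17/2826: DF=(1 − 17/2826·(0.990100))/(1+17/2826) = 9881/10000 ≈ 0.988100
step 3 [1.5y] swap r/2=301/29481: DF=(1 − 301/29481·(0.990100+0.988100))/(1+301/29481) = 9699/10000 ≈ 0.969900
step 4 [2y] zero: DF = P = 9591/10000 ≈ 0.959100

1 1/2 9901/10000
2 1 9881/10000
3 3/2 9699/10000
4 2 9591/10000
DF(0.5y) is solved at step 1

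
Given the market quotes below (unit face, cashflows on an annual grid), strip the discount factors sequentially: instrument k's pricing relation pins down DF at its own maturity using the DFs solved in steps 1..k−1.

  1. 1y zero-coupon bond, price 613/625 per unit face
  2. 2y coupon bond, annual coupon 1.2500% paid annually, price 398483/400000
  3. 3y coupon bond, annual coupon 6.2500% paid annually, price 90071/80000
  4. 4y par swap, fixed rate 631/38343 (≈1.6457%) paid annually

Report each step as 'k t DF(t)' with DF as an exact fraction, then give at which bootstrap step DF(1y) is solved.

step 1 [1y] zero: DF = P = 613/625 ≈ 0.980800
step 2 [2y] bond c/1=1/80: DF=(398483/400000 − 1/80·(0.980800))/(1+1/80) = 4859/5000 ≈ 0.971800
step 3 [3y] bond c/1=1/16: DF=(90071/80000 − 1/16·(0.980800+0.971800))/(1+1/16) = 1181/1250 ≈ 0.944800
step 4 [4y] swap r/1=631/38343: DF=(1 − 631/38343·(0.980800+0.971800+0.944800))/(1+631/38343) = 9369/10000 ≈ 0.936900

1 1 613/625
2 2 4859/5000
3 3 1181/1250
4 4 9369/10000
DF(1y) is solved at step 1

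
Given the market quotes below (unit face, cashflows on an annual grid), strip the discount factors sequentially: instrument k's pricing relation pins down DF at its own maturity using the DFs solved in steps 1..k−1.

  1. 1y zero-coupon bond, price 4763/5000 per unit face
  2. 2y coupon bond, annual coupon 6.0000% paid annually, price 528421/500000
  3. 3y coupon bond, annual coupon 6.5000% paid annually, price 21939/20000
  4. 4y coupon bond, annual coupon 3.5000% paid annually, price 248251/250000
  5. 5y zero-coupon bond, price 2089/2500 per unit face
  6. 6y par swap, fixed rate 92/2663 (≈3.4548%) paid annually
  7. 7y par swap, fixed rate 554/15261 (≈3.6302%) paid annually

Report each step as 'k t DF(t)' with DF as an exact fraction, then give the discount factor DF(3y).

1 1 4763/5000
2 2 9431/10000
3 3 9143/10000
4 4 2161/2500
5 5 2089/2500
6 6 102/125
7 7 973/1250
DF(3y) = 9143/10000 ≈ 0.914300

step 1 [1y] zero: DF = P = 4763/5000 ≈ 0.952600
step 2 [2y] bond c/1=3/50: DF=(528421/500000 − 3/50·(0.952600))/(1+3/50) = 9431/10000 ≈ 0.943100
step 3 [3y] bond c/1=13/200: DF=(21939/20000 − 13/200·(0.952600+0.943100))/(1+13/200) = 9143/10000 ≈ 0.914300
step 4 [4y] bond c/1=7/200: DF=(248251/250000 − 7/200·(0.952600+0.943100+0.914300))/(1+7/200) = 2161/2500 ≈ 0.864400
step 5 [5y] zero: DF = P = 2089/2500 ≈ 0.835600
step 6 [6y] swap r/1=92/2663: DF=(1 − 92/2663·(0.952600+0.943100+0.914300+0.864400+0.835600))/(1+92/2663) = 102/125 ≈ 0.816000
step 7 [7y] swap r/1=554/15261: DF=(1 − 554/15261·(0.952600+0.943100+0.914300+0.864400+0.835600+0.816000))/(1+554/15261) = 973/1250 ≈ 0.778400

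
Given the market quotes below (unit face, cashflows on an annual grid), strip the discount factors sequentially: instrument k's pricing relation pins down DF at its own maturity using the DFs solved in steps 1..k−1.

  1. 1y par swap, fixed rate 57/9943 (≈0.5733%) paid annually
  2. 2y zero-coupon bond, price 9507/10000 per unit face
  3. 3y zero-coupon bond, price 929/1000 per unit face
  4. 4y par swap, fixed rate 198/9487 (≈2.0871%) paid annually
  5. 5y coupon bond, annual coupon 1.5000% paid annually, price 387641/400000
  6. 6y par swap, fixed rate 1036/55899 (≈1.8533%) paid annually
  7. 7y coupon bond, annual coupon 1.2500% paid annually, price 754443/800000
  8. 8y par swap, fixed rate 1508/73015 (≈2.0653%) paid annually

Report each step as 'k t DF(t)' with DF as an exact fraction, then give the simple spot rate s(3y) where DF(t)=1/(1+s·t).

step 1 [1y] swap r/1=57/9943: DF=(1 − 57/9943·(0))/(1+57/9943) = 9943/10000 ≈ 0.994300
step 2 [2y] zero: DF = P = 9507/10000 ≈ 0.950700
step 3 [3y] zero: DF = P = 929/1000 ≈ 0.929000
step 4 [4y] swap r/1=198/9487: DF=(1 − 198/9487·(0.994300+0.950700+0.929000))/(1+198/9487) = 1151/1250 ≈ 0.920800
step 5 [5y] bond c/1=3/200: DF=(387641/400000 − 3/200·(0.994300+0.950700+0.929000+0.920800))/(1+3/200) = 8987/10000 ≈ 0.898700
step 6 [6y] swap r/1=1036/55899: DF=(1 − 1036/55899·(0.994300+0.950700+0.929000+0.920800+0.898700))/(1+1036/55899) = 2241/2500 ≈ 0.896400
step 7 [7y] bond c/1=1/80: DF=(754443/800000 − 1/80·(0.994300+0.950700+0.929000+0.920800+0.898700+0.896400))/(1+1/80) = 539/625 ≈ 0.862400
step 8 [8y] swap r/1=1508/73015: DF=(1 − 1508/73015·(0.994300+0.950700+0.929000+0.920800+0.898700+0.896400+0.862400))/(1+1508/73015) = 2123/2500 ≈ 0.849200

1 1 9943/10000
2 2 9507/10000
3 3 929/1000
4 4 1151/1250
5 5 8987/10000
6 6 2241/2500
7 7 539/625
8 8 2123/2500
s(3y) = (1/(929/1000) − 1)/(3) = 71/2787 ≈ 2.5475%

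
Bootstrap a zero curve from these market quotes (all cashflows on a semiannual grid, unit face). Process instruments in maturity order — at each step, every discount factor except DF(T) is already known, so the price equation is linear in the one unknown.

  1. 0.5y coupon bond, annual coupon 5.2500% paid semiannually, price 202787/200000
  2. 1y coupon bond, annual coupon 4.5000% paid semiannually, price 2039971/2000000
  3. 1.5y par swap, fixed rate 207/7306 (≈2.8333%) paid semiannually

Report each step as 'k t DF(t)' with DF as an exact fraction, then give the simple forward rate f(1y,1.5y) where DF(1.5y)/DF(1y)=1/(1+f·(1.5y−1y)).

1 1/2 247/250
2 1 4879/5000
3 3/2 4793/5000
f(1y,1.5y) = ((4879/5000)/(4793/5000) − 1)/(1/2) = 172/4793 ≈ 3.5886%

step 1 [0.5y] bond c/2=21/800: DF=(202787/200000 − 21/800·(0))/(1+21/800) = 247/250 ≈ 0.988000
step 2 [1y] bond c/2=9/400: DF=(2039971/2000000 − 9/400·(0.988000))/(1+9/400) = 4879/5000 ≈ 0.975800
step 3 [1.5y] swap r/2=207/14612: DF=(1 − 207/14612·(0.988000+0.975800))/(1+207/14612) = 4793/5000 ≈ 0.958600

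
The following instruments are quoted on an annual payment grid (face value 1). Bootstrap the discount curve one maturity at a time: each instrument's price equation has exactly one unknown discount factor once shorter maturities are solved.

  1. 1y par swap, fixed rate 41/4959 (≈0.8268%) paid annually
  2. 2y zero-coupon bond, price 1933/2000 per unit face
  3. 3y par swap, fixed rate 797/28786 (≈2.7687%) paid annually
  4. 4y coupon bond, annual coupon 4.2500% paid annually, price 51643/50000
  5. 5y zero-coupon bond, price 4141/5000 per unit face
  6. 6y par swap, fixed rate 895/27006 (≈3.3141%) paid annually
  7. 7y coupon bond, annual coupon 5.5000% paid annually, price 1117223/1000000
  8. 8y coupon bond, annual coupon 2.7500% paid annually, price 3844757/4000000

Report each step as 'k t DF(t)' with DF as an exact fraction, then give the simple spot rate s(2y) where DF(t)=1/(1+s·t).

1 1 4959/5000
2 2 1933/2000
3 3 9203/10000
4 4 4367/5000
5 5 4141/5000
6 6 821/1000
7 7 3887/5000
8 8 7701/10000
s(2y) = (1/(1933/2000) − 1)/(2) = 67/3866 ≈ 1.7331%

step 1 [1y] swap r/1=41/4959: DF=(1 − 41/4959·(0))/(1+41/4959) = 4959/5000 ≈ 0.991800
step 2 [2y] zero: DF = P = 1933/2000 ≈ 0.966500
step 3 [3y] swap r/1=797/28786: DF=(1 − 797/28786·(0.991800+0.966500))/(1+797/28786) = 9203/10000 ≈ 0.920300
step 4 [4y] bond c/1=17/400: DF=(51643/50000 − 17/400·(0.991800+0.966500+0.920300))/(1+17/400) = 4367/5000 ≈ 0.873400
step 5 [5y] zero: DF = P = 4141/5000 ≈ 0.828200
step 6 [6y] swap r/1=895/27006: DF=(1 − 895/27006·(0.991800+0.966500+0.920300+0.873400+0.828200))/(1+895/27006) = 821/1000 ≈ 0.821000
step 7 [7y] bond c/1=11/200: DF=(1117223/1000000 − 11/200·(0.991800+0.966500+0.920300+0.873400+0.828200+0.821000))/(1+11/200) = 3887/5000 ≈ 0.777400
step 8 [8y] bond c/1=11/400: DF=(3844757/4000000 − 11/400·(0.991800+0.966500+0.920300+0.873400+0.828200+0.821000+0.777400))/(1+11/400) = 7701/10000 ≈ 0.770100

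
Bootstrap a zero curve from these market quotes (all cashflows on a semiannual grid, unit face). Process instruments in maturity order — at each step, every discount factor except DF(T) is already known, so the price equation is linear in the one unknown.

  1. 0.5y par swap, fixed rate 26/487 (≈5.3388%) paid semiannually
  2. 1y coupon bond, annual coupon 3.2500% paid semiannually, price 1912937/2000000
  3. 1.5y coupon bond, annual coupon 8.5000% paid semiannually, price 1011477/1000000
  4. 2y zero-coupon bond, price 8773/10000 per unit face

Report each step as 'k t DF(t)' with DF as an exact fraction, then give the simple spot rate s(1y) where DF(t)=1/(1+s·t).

1 1/2 487/500
2 1 1157/1250
3 3/2 558/625
4 2 8773/10000
s(1y) = (1/(1157/1250) − 1)/(1) = 93/1157 ≈ 8.0380%

step 1 [0.5y] swap r/2=13/487: DF=(1 − 13/487·(0))/(1+13/487) = 487/500 ≈ 0.974000
step 2 [1y] bond c/2=13/800: DF=(1912937/2000000 − 13/800·(0.974000))/(1+13/800) = 1157/1250 ≈ 0.925600
step 3 [1.5y] bond c/2=17/400: DF=(1011477/1000000 − 17/400·(0.974000+0.925600))/(1+17/400) = 558/625 ≈ 0.892800
step 4 [2y] zero: DF = P = 8773/10000 ≈ 0.877300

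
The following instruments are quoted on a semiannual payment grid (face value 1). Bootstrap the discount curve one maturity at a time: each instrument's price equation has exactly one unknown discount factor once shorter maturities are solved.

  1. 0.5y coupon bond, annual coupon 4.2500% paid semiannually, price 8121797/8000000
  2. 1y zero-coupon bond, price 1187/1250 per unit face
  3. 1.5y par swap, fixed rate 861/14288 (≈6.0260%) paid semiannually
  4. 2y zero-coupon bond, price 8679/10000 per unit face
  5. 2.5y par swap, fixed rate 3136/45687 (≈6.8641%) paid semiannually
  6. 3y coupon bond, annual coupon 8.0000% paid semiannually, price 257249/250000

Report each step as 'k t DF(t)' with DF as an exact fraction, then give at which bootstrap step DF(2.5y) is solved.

1 1/2 9941/10000
2 1 1187/1250
3 3/2 9139/10000
4 2 8679/10000
5 5/2 527/625
6 3 8137/10000
DF(2.5y) is solved at step 5

step 1 [0.5y] bond c/2=17/800: DF=(8121797/8000000 − 17/800·(0))/(1+17/800) = 9941/10000 ≈ 0.994100
step 2 [1y] zero: DF = P = 1187/1250 ≈ 0.949600
step 3 [1.5y] swap r/2=861/28576: DF=(1 − 861/28576·(0.994100+0.949600))/(1+861/28576) = 9139/10000 ≈ 0.913900
step 4 [2y] zero: DF = P = 8679/10000 ≈ 0.867900
step 5 [2.5y] swap r/2=1568/45687: DF=(1 − 1568/45687·(0.994100+0.949600+0.913900+0.867900))/(1+1568/45687) = 527/625 ≈ 0.843200
step 6 [3y] bond c/2=1/25: DF=(257249/250000 − 1/25·(0.994100+0.949600+0.913900+0.867900+0.843200))/(1+1/25) = 8137/10000 ≈ 0.813700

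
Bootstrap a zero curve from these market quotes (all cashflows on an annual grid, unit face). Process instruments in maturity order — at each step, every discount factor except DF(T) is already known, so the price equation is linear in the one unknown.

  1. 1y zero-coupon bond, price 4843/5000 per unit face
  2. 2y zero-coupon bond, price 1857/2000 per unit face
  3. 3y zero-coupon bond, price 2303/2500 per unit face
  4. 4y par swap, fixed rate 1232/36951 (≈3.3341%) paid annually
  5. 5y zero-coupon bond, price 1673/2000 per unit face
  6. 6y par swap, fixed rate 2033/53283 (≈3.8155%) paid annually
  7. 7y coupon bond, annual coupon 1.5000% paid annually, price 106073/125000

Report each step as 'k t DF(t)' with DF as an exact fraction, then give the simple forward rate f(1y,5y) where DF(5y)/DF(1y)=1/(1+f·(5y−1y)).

1 1 4843/5000
2 2 1857/2000
3 3 2303/2500
4 4 548/625
5 5 1673/2000
6 6 7967/10000
7 7 7573/10000
f(1y,5y) = ((4843/5000)/(1673/2000) − 1)/(4) = 1321/33460 ≈ 3.9480%

step 1 [1y] zero: DF = P = 4843/5000 ≈ 0.968600
step 2 [2y] zero: DF = P = 1857/2000 ≈ 0.928500
step 3 [3y] zero: DF = P = 2303/2500 ≈ 0.921200
step 4 [4y] swap r/1=1232/36951: DF=(1 − 1232/36951·(0.968600+0.928500+0.921200))/(1+1232/36951) = 548/625 ≈ 0.876800
step 5 [5y] zero: DF = P = 1673/2000 ≈ 0.836500
step 6 [6y] swap r/1=2033/53283: DF=(1 − 2033/53283·(0.968600+0.928500+0.921200+0.876800+0.836500))/(1+2033/53283) = 7967/10000 ≈ 0.796700
step 7 [7y] bond c/1=3/200: DF=(106073/125000 − 3/200·(0.968600+0.928500+0.921200+0.876800+0.836500+0.796700))/(1+3/200) = 7573/10000 ≈ 0.757300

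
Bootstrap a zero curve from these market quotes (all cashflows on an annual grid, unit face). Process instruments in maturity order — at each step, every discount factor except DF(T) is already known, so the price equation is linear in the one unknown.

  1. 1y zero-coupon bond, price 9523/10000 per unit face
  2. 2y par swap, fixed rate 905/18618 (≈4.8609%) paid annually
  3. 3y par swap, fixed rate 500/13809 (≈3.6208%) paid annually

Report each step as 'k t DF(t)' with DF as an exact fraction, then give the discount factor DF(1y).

1 1 9523/10000
2 2 1819/2000
3 3 9/10
DF(1y) = 9523/10000 ≈ 0.952300

step 1 [1y] zero: DF = P = 9523/10000 ≈ 0.952300
step 2 [2y] swap r/1=905/18618: DF=(1 − 905/18618·(0.952300))/(1+905/18618) = 1819/2000 ≈ 0.909500
step 3 [3y] swap r/1=500/13809: DF=(1 − 500/13809·(0.952300+0.909500))/(1+500/13809) = 9/10 ≈ 0.900000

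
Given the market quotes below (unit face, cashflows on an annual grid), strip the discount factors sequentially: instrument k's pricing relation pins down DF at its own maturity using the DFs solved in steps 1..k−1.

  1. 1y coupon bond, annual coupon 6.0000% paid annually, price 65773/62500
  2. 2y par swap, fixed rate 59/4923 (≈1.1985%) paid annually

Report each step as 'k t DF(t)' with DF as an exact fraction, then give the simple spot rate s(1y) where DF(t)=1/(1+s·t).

1 1 1241/1250
2 2 2441/2500
s(1y) = (1/(1241/1250) − 1)/(1) = 9/1241 ≈ 0.7252%

step 1 [1y] bond c/1=3/50: DF=(65773/62500 − 3/50·(0))/(1+3/50) = 1241/1250 ≈ 0.992800
step 2 [2y] swap r/1=59/4923: DF=(1 − 59/4923·(0.992800))/(1+59/4923) = 2441/2500 ≈ 0.976400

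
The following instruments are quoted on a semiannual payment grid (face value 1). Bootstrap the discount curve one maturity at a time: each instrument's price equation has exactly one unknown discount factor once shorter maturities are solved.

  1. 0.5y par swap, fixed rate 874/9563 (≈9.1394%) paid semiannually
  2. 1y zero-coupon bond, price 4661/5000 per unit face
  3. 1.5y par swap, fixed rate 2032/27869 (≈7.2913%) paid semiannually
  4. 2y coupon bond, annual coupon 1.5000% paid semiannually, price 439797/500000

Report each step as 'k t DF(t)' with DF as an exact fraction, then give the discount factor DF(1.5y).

step 1 [0.5y] swap r/2=437/9563: DF=(1 − 437/9563·(0))/(1+437/9563) = 9563/10000 ≈ 0.956300
step 2 [1y] zero: DF = P = 4661/5000 ≈ 0.932200
step 3 [1.5y] swap r/2=1016/27869: DF=(1 − 1016/27869·(0.956300+0.932200))/(1+1016/27869) = 1123/1250 ≈ 0.898400
step 4 [2y] bond c/2=3/400: DF=(439797/500000 − 3/400·(0.956300+0.932200+0.898400))/(1+3/400) = 8523/10000 ≈ 0.852300

1 1/2 9563/10000
2 1 4661/5000
3 3/2 1123/1250
4 2 8523/10000
DF(1.5y) = 1123/1250 ≈ 0.898400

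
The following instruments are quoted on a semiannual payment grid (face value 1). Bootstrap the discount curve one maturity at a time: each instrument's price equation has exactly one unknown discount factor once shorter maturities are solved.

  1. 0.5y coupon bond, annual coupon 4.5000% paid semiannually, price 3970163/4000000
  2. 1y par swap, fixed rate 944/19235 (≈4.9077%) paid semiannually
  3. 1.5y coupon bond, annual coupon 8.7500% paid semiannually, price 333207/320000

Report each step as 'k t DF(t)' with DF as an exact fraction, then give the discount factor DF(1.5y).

step 1 [0.5y] bond c/2=9/400: DF=(3970163/4000000 − 9/400·(0))/(1+9/400) = 9707/10000 ≈ 0.970700
step 2 [1y] swap r/2=472/19235: DF=(1 − 472/19235·(0.970700))/(1+472/19235) = 1191/1250 ≈ 0.952800
step 3 [1.5y] bond c/2=7/160: DF=(333207/320000 − 7/160·(0.970700+0.952800))/(1+7/160) = 917/1000 ≈ 0.917000

1 1/2 9707/10000
2 1 1191/1250
3 3/2 917/1000
DF(1.5y) = 917/1000 ≈ 0.917000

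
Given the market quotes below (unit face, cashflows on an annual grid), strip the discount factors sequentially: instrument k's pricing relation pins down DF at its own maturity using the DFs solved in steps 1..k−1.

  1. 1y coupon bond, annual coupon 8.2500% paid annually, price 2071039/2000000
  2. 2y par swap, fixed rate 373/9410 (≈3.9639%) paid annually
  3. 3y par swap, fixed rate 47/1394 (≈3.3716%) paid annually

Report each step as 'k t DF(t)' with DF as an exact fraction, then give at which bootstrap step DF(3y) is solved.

1 1 4783/5000
2 2 4627/5000
3 3 453/500
DF(3y) is solved at step 3

step 1 [1y] bond c/1=33/400: DF=(2071039/2000000 − 33/400·(0))/(1+33/400) = 4783/5000 ≈ 0.956600
step 2 [2y] swap r/1=373/9410: DF=(1 − 373/9410·(0.956600))/(1+373/9410) = 4627/5000 ≈ 0.925400
step 3 [3y] swap r/1=47/1394: DF=(1 − 47/1394·(0.956600+0.925400))/(1+47/1394) = 453/500 ≈ 0.906000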